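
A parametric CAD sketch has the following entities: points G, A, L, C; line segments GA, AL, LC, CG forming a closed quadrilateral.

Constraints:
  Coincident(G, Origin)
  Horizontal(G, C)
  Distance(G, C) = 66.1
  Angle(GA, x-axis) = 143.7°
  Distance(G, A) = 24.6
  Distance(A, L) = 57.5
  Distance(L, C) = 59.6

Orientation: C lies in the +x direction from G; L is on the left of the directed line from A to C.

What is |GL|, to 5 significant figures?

54.050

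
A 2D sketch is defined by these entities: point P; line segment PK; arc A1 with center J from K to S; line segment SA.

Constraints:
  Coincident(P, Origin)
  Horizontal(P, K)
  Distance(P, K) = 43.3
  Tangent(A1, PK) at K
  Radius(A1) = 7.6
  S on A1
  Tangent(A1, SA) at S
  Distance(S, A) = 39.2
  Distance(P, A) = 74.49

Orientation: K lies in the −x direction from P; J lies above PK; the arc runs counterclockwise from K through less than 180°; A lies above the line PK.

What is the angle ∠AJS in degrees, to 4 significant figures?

79.03°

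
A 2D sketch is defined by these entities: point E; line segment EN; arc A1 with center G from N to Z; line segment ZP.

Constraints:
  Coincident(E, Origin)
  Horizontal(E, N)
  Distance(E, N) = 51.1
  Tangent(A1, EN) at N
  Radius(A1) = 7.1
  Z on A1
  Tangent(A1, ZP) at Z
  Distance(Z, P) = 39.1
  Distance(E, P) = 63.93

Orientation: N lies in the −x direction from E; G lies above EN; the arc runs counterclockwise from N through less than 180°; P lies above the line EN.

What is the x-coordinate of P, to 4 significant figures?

-44.16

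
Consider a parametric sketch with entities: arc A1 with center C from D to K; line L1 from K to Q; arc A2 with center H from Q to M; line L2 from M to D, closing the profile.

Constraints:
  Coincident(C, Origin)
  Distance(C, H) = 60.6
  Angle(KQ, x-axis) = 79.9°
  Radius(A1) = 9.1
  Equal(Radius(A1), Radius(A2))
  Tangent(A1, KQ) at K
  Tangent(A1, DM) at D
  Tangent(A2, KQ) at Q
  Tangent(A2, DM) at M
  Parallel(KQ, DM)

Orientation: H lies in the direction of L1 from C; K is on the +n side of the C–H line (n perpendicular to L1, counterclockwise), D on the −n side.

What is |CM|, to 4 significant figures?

61.28

The slot axis is L1's direction at 79.9°, so u = (cos 79.9°, sin 79.9°) = (0.1754, 0.9845) and n = (−sin 79.9°, cos 79.9°) = (-0.9845, 0.1754). C is at the origin and H lies 60.6 along u from C, so H = 60.6·u = (10.63, 59.66). Tangency of A1 to both parallel lines with radius 9.1 puts K and D at C ± 9.1·n: K = (-8.959, 1.596), D = (8.959, -1.596). Equal radii place Q and M the same way about H: Q = H + 9.1·n = (1.668, 61.26), M = H − 9.1·n = (19.59, 58.07). Then |CM| = |M − C| = 61.28.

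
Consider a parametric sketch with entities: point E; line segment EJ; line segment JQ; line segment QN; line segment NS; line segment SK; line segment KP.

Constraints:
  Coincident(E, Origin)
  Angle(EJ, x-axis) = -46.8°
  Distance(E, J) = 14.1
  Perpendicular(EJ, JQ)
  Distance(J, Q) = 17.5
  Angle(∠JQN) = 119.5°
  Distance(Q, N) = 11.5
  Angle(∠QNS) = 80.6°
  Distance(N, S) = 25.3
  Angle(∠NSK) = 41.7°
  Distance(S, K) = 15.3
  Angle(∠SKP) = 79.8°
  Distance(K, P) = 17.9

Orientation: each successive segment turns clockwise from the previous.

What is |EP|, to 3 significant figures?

20.8

E is at the origin; EJ runs at -46.8° with length 14.1, so J = (9.65, -10.3). EJ ⟂ JQ, so JQ runs at -137°; with |JQ| = 17.5, Q = (-3.10, -22.3). ∠JQN = 119.5° gives QN at 163° from the x-axis; with |QN| = 11.5, N = (-14.1, -18.8). ∠QNS = 80.6° gives NS at 63.3° from the x-axis; with |NS| = 25.3, S = (-2.72, 3.76). ∠NSK = 41.7° gives SK at -75.0° from the x-axis; with |SK| = 15.3, K = (1.24, -11.0). ∠SKP = 79.8° gives KP at -175° from the x-axis; with |KP| = 17.9, P = (-16.6, -12.5). Then |EP| = |P − E| = 20.8.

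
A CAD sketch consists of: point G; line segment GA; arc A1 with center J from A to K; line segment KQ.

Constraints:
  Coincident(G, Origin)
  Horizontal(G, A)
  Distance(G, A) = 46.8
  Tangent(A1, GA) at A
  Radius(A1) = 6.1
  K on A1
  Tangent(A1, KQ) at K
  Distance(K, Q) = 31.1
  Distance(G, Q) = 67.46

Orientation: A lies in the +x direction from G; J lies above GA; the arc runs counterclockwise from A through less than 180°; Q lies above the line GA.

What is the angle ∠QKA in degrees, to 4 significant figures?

138.8°

Checks: |JK| = 6.100 ✓; ∠(JK, KQ) = 90.00° ✓; |KQ| = 31.10 ✓; |GQ| = 67.46 ✓.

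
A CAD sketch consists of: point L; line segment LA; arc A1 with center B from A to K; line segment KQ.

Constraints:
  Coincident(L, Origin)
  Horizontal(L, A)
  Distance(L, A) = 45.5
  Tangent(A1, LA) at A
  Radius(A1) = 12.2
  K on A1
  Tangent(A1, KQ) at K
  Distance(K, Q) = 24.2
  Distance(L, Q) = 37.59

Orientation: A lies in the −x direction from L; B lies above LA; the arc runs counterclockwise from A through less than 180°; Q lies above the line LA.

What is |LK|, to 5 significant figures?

35.174

L is at the origin; LA is horizontal with |LA| = 45.5 and A on the −x side, so A = (-45.500, 0.0000). Since A1 is tangent to LA there, BA ⟂ LA, so B = A + (0, 12.2) = (-45.500, 12.200). Since BK ⟂ KQ (tangency), |BQ| = √(12.2² + 24.2²) = 27.101 regardless of where K sits on A1. So Q lies on both circle(L, 37.59) and circle(B, 27.101); the above-LA intersection is Q = (-24.109, 28.840). K is the foot of the tangent from Q: K = (-34.476, 6.9735).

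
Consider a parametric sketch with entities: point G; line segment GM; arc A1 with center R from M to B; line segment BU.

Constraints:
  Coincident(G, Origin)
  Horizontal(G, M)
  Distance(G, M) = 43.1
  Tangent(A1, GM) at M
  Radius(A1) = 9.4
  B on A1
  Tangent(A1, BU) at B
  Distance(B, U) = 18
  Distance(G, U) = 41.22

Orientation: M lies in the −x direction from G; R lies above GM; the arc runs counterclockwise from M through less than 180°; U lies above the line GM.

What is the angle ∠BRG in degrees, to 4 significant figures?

5.984°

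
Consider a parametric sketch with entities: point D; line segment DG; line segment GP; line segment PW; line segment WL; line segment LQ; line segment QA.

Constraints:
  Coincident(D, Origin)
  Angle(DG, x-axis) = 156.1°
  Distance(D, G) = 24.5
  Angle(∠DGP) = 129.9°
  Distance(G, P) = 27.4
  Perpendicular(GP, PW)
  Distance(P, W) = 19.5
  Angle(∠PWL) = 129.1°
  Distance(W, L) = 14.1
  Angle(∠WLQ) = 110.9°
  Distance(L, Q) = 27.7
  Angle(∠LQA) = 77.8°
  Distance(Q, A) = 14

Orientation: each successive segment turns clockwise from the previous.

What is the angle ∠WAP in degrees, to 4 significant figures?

40.26°

∠WLQ = 110.9° gives LQ at -104.0° from the x-axis; with |LQ| = 27.7, Q = (-6.344, 6.695). ∠LQA = 77.8° gives QA at 153.8° from the x-axis; with |QA| = 14.0, A = (-18.91, 12.88). Then cos ∠WAP = AW·AP / (|AW||AP|), giving 40.26°.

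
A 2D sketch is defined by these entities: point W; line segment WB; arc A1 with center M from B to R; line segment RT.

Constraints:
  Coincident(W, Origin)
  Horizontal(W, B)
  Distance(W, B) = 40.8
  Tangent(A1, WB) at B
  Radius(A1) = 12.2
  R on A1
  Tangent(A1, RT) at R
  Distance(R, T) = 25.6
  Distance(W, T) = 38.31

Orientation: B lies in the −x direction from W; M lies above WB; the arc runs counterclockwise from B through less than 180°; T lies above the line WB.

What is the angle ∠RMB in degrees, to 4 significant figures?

70.40°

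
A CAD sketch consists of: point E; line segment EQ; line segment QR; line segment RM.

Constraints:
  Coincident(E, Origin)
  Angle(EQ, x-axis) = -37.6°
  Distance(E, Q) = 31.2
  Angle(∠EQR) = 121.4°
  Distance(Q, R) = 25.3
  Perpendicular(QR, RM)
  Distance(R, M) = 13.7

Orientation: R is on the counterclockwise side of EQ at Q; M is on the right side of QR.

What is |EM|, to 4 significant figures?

57.91

E is at the origin; EQ runs at -37.6° with length 31.2, so Q = 31.2·(cos -37.6°, sin -37.6°) = (24.72, -19.04). ∠EQR = 121.4°, so QR runs at -37.6° + (180° − 121.4°) = 21.00° from the x-axis; with |QR| = 25.3, R = Q + 25.3·(cos 21.00°, sin 21.00°) = (48.34, -9.970). The perpendicularity gives RM at right angles to QR; with |RM| = 13.7 on the right of QR, M = R + 13.7·(0.3584, -0.9336) = (53.25, -22.76). Then |EM| = |M − E| = 57.91.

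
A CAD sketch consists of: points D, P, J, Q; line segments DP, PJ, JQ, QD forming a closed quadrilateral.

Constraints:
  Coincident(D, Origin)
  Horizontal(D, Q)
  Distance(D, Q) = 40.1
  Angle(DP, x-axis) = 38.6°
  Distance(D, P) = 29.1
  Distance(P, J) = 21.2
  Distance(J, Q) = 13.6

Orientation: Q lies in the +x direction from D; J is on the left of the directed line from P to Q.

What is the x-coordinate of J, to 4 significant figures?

43.36

Checks: |PJ| = 21.20 ✓; |JQ| = 13.60 ✓.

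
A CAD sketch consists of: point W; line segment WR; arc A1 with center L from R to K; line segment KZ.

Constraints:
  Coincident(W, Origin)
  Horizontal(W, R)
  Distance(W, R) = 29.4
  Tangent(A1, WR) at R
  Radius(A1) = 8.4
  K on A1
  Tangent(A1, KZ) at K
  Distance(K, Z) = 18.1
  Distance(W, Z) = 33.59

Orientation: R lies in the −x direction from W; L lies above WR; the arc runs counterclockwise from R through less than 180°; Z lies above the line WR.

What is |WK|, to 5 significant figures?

22.580

W is at the origin; W and R share the same y with |WR| = 29.4 and R on the −x side, so R = (-29.400, 0.0000). Tangency of A1 to WR means the radius LR is perpendicular to WR, so L = R + (0, 8.4) = (-29.400, 8.4000). Since LK ⟂ KZ (tangency), |LZ| = √(8.4² + 18.1²) = 19.954 regardless of where K sits on A1. So Z lies on both circle(W, 33.59) and circle(L, 19.954); the above-WR intersection is Z = (-20.776, 26.394). K is the foot of the tangent from Z: K = (-21.001, 8.2956).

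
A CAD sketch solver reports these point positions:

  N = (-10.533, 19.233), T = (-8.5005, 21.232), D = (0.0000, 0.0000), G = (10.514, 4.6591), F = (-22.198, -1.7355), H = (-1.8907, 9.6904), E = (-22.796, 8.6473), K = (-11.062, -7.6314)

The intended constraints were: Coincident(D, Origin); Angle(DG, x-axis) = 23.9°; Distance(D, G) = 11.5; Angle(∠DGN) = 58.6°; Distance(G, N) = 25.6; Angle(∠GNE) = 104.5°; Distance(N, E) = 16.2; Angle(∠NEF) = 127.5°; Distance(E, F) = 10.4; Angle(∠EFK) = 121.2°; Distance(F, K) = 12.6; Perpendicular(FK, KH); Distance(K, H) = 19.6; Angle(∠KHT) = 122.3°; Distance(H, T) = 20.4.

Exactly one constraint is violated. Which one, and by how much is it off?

Distance(H, T) = 20.4 — off by 7.10.

D = (0.00, 0.00) ✓; DG at 23.90° ✓; |DG| = 11.50 ✓; ∠DGN = 58.60° ✓; |GN| = 25.60 ✓; ∠GNE = 104.5° ✓; |NE| = 16.20 ✓; ∠NEF = 127.5° ✓; |EF| = 10.40 ✓; ∠EFK = 121.2° ✓; |FK| = 12.60 ✓; ∠(FK, KH) = 90.00° ✓; |KH| = 19.60 ✓; ∠KHT = 122.3° ✓; |HT| = 13.30 ✗.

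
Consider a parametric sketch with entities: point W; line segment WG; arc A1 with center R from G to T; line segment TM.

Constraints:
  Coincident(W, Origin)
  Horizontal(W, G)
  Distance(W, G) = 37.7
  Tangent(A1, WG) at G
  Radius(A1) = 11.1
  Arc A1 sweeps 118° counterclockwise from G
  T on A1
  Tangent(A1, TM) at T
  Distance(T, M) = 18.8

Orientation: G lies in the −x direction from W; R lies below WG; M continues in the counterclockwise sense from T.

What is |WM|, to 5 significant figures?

50.782

W is at the origin; W and G share the same y with |WG| = 37.7 and G on the −x side, so G = (-37.700, 0.0000). Tangency of A1 to WG means the radius RG is perpendicular to WG, so R = G + (0, -11.1) = (-37.700, -11.100). On A1, G sits at bearing 90° from R; a 118° counterclockwise sweep puts T at bearing 208°, so T = R + 11.1·(cos 208°, sin 208°) = (-47.501, -16.311). A1 meets TM tangentially, so RT is at right angles to TM, so TM runs along (−sin 208°, cos 208°); with |TM| = 18.8, M = (-38.675, -32.911). Then |WM| = |M − W| = 50.782.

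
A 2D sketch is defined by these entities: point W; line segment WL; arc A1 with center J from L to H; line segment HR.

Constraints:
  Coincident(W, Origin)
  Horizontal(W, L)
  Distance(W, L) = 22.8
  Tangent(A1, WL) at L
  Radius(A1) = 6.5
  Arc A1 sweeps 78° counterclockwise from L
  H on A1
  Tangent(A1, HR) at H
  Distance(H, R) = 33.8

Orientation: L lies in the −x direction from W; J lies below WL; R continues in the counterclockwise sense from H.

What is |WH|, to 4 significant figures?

29.61

W is at the origin; W and L share the same y with |WL| = 22.8 and L on the −x side, so L = (-22.80, 0.000). A1 meets WL tangentially, so JL is at right angles to WL, so J = L + (0, -6.5) = (-22.80, -6.500). On A1, L sits at bearing 90° from J; a 78° counterclockwise sweep puts H at bearing 168°, so H = J + 6.5·(cos 168°, sin 168°) = (-29.16, -5.149). Then |WH| = |H − W| = 29.61.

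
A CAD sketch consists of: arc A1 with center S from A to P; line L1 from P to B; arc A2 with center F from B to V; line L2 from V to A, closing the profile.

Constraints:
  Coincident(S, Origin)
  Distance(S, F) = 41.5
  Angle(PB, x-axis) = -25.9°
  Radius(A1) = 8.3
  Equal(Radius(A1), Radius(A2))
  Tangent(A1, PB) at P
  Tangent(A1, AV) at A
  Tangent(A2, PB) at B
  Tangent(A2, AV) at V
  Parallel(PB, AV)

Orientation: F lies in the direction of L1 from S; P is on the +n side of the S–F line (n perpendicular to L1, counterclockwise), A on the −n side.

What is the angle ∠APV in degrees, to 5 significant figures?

68.199°

The slot axis is L1's direction at -25.9°, so u = (cos -25.9°, sin -25.9°) = (0.89956, -0.43680) and n = (−sin -25.9°, cos -25.9°) = (0.43680, 0.89956). S is at the origin and F lies 41.5 along u from S, so F = 41.5·u = (37.332, -18.127). Tangency of A1 to both parallel lines with radius 8.3 puts P and A at S ± 8.3·n: P = (3.6255, 7.4663), A = (-3.6255, -7.4663). Equal radii place B and V the same way about F: B = F + 8.3·n = (40.957, -10.661), V = F − 8.3·n = (33.706, -25.594). Then cos ∠APV = PA·PV / (|PA||PV|), giving 68.199°.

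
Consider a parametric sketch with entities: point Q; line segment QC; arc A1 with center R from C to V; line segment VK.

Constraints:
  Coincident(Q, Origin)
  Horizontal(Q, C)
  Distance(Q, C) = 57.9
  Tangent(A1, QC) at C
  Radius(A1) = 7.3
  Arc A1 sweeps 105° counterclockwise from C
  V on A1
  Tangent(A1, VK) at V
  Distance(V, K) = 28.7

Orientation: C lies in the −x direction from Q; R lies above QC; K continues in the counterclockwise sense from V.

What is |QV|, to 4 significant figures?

51.67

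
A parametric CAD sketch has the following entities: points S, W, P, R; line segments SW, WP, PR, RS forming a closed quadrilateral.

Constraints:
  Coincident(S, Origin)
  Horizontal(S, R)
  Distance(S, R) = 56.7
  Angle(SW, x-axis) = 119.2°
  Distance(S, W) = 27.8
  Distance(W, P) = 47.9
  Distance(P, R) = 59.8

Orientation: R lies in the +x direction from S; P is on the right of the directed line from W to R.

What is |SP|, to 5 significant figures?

21.426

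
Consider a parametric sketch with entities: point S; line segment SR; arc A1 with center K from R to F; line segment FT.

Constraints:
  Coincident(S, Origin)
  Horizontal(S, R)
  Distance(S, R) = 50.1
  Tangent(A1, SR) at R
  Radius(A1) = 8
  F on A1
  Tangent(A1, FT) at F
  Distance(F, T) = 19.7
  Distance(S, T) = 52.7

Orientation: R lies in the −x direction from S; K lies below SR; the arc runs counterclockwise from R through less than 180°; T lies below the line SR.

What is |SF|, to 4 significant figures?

57.88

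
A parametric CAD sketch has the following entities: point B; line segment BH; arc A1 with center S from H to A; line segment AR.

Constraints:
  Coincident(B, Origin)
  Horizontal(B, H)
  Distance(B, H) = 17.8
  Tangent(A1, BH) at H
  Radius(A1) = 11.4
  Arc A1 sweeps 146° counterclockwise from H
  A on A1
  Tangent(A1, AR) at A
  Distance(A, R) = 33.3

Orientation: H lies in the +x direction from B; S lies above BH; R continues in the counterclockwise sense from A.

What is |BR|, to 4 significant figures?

39.62

B is at the origin; B and H share the same y with |BH| = 17.8 and H on the +x side, so H = (17.80, 0.000). Since A1 is tangent to BH there, SH ⟂ BH, so S = H + (0, 11.4) = (17.80, 11.40). On A1, H sits at bearing -90° from S; a 146° counterclockwise sweep puts A at bearing 56°, so A = S + 11.4·(cos 56°, sin 56°) = (24.17, 20.85). A1 meets AR tangentially, so SA is at right angles to AR, so AR runs along (−sin 56°, cos 56°); with |AR| = 33.3, R = (-3.432, 39.47). Then |BR| = |R − B| = 39.62.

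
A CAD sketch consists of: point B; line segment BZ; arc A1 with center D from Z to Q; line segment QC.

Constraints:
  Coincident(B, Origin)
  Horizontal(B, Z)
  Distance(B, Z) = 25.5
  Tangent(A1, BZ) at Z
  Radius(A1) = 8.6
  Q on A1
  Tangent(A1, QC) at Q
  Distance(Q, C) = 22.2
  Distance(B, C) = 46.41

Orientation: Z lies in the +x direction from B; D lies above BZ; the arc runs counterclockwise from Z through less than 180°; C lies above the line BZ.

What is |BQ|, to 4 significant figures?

35.07

Checks: B = (0.00, 0.00) ✓; |DQ| = 8.600 ✓; ∠(DQ, QC) = 90.00° ✓; |QC| = 22.20 ✓; |BC| = 46.41 ✓.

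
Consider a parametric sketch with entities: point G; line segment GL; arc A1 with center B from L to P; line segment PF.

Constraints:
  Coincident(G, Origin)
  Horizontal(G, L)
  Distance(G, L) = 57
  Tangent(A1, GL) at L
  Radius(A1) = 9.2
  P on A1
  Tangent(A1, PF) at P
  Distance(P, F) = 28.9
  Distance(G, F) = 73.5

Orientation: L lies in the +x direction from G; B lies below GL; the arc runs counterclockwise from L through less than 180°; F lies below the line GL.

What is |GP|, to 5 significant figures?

50.672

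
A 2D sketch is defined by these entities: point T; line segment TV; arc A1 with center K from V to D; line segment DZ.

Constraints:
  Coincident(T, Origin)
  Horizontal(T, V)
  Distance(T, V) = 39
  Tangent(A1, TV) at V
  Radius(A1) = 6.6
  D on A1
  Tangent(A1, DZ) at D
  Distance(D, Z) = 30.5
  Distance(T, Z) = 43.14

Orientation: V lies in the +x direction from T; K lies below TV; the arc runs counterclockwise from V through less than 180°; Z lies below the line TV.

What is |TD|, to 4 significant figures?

32.97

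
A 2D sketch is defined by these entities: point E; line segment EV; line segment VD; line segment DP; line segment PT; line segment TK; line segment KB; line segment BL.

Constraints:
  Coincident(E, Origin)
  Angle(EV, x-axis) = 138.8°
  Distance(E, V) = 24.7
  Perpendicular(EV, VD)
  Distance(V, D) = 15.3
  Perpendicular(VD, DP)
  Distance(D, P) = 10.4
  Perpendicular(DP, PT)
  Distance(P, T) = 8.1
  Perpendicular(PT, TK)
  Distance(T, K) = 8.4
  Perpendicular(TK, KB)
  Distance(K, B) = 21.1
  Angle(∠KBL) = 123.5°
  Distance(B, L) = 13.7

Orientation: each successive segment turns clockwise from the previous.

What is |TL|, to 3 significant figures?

28.8

E is at the origin; EV runs at 138.8° with length 24.7, so V = (-18.6, 16.3). EV is perpendicular to VD, so VD runs at 48.8°; with |VD| = 15.3, D = (-8.51, 27.8). VD is perpendicular to DP, so DP runs at -41.2°; with |DP| = 10.4, P = (-0.682, 20.9). The perpendicularity gives PT at right angles to DP, so PT runs at -131°; with |PT| = 8.1, T = (-6.02, 14.8). PT ⟂ TK, so TK runs at 139°; with |TK| = 8.4, K = (-12.3, 20.4). TK is perpendicular to KB, so KB runs at 48.8°; with |KB| = 21.1, B = (1.56, 36.2). ∠KBL = 123.5° gives BL at -7.70° from the x-axis; with |BL| = 13.7, L = (15.1, 34.4). Then |TL| = |L − T| = 28.8.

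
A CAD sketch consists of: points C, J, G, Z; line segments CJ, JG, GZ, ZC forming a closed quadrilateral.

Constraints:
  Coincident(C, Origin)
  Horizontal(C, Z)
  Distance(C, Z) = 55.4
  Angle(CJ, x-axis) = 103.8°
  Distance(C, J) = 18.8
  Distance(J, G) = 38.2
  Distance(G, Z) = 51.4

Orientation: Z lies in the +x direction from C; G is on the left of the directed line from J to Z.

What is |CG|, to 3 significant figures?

49.0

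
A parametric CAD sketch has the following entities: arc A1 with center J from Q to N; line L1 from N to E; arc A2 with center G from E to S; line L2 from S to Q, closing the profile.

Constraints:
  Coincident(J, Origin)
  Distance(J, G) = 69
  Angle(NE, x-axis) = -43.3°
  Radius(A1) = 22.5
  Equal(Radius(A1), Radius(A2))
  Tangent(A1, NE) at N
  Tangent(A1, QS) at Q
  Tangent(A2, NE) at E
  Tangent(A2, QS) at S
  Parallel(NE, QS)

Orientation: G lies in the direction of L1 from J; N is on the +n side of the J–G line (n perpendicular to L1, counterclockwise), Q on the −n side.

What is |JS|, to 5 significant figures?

72.576

The slot axis is L1's direction at -43.3°, so u = (cos -43.3°, sin -43.3°) = (0.72777, -0.68582) and n = (−sin -43.3°, cos -43.3°) = (0.68582, 0.72777). J is at the origin and G lies 69.0 along u from J, so G = 69.0·u = (50.216, -47.321). Tangency of A1 to both parallel lines with radius 22.5 puts N and Q at J ± 22.5·n: N = (15.431, 16.375), Q = (-15.431, -16.375). Equal radii place E and S the same way about G: E = G + 22.5·n = (65.647, -30.947), S = G − 22.5·n = (34.785, -63.696). Then |JS| = |S − J| = 72.576.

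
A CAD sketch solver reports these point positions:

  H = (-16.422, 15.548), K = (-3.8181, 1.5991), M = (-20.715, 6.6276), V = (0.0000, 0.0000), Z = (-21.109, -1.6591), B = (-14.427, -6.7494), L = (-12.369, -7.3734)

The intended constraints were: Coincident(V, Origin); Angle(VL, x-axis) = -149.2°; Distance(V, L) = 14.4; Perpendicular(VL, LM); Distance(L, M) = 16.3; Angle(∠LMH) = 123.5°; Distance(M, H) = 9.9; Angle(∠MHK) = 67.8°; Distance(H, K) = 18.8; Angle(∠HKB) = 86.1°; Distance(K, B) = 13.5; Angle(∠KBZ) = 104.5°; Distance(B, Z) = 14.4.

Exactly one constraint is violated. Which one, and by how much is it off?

Distance(B, Z) = 14.4 — off by 6.00.

V = (0.00, 0.00) ✓; VL at -149.2° ✓; |VL| = 14.40 ✓; ∠(VL, LM) = 90.00° ✓; |LM| = 16.30 ✓; ∠LMH = 123.5° ✓; |MH| = 9.900 ✓; ∠MHK = 67.80° ✓; |HK| = 18.80 ✓; ∠HKB = 86.10° ✓; |KB| = 13.50 ✓; ∠KBZ = 104.5° ✓; |BZ| = 8.400 ✗.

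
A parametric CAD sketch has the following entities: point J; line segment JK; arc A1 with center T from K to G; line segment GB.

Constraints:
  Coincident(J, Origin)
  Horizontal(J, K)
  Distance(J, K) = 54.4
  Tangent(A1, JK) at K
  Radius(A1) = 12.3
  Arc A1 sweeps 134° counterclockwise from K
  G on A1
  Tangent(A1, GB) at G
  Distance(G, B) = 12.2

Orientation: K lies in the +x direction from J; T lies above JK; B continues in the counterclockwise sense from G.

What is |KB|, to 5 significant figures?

29.623

J is at the origin; J and K share the same y with |JK| = 54.4 and K on the +x side, so K = (54.400, 0.0000). Tangency of A1 to JK means the radius TK is perpendicular to JK, so T = K + (0, 12.3) = (54.400, 12.300). On A1, K sits at bearing -90° from T; a 134° counterclockwise sweep puts G at bearing 44°, so G = T + 12.3·(cos 44°, sin 44°) = (63.248, 20.844). Tangency of A1 to GB means the radius TG is perpendicular to GB, so GB runs along (−sin 44°, cos 44°); with |GB| = 12.2, B = (54.773, 29.620). Then |KB| = |B − K| = 29.623.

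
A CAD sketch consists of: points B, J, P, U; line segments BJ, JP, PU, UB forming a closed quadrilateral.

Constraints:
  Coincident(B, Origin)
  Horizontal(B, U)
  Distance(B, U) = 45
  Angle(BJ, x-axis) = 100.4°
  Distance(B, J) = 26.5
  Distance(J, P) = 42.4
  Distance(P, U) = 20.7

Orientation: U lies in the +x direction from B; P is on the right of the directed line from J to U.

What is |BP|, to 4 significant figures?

25.14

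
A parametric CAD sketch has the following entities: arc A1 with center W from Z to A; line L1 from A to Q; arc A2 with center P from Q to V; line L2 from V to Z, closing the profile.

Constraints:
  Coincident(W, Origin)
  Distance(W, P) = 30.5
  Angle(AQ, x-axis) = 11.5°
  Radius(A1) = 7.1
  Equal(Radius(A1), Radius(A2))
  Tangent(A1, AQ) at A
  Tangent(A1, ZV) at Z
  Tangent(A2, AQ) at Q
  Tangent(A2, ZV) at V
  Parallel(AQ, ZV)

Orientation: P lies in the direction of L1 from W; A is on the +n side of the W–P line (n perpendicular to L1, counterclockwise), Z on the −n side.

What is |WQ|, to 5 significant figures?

31.315

The slot axis is L1's direction at 11.5°, so u = (cos 11.5°, sin 11.5°) = (0.97992, 0.19937) and n = (−sin 11.5°, cos 11.5°) = (-0.19937, 0.97992). W is at the origin and P lies 30.5 along u from W, so P = 30.5·u = (29.888, 6.0807). Tangency of A1 to both parallel lines with radius 7.1 puts A and Z at W ± 7.1·n: A = (-1.4155, 6.9575), Z = (1.4155, -6.9575). Equal radii place Q and V the same way about P: Q = P + 7.1·n = (28.472, 13.038), V = P − 7.1·n = (31.303, -0.87674). Then |WQ| = |Q − W| = 31.315.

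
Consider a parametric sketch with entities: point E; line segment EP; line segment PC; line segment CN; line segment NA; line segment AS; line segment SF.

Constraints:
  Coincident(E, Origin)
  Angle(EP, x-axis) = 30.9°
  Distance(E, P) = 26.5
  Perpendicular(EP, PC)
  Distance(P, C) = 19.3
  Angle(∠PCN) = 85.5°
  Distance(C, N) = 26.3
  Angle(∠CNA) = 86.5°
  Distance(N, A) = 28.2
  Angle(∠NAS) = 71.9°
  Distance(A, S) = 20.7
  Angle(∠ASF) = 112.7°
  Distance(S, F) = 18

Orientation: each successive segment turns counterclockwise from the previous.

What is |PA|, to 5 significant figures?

24.724

E is at the origin; EP runs at 30.9° with length 26.5, so P = (22.739, 13.609). The perpendicularity gives PC at right angles to EP, so PC runs at 120.90°; with |PC| = 19.3, C = (12.827, 30.169). ∠PCN = 85.5° gives CN at -144.60° from the x-axis; with |CN| = 26.3, N = (-8.6105, 14.934). ∠CNA = 86.5° gives NA at -51.100° from the x-axis; with |NA| = 28.2, A = (9.0981, -7.0121). Then |PA| = |A − P| = 24.724.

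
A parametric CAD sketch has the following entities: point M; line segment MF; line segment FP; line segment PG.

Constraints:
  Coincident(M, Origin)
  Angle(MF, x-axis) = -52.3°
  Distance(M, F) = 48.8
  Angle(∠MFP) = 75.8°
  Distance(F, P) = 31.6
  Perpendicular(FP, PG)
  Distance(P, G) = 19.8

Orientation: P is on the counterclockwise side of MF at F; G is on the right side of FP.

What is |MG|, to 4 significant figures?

69.92

M is at the origin; MF runs at -52.3° with length 48.8, so F = 48.8·(cos -52.3°, sin -52.3°) = (29.84, -38.61). ∠MFP = 75.8°, so FP runs at -52.3° + (180° − 75.8°) = 51.90° from the x-axis; with |FP| = 31.6, P = F + 31.6·(cos 51.90°, sin 51.90°) = (49.34, -13.74). The perpendicularity gives PG at right angles to FP; with |PG| = 19.8 on the right of FP, G = P + 19.8·(0.7869, -0.6170) = (64.92, -25.96). Then |MG| = |G − M| = 69.92.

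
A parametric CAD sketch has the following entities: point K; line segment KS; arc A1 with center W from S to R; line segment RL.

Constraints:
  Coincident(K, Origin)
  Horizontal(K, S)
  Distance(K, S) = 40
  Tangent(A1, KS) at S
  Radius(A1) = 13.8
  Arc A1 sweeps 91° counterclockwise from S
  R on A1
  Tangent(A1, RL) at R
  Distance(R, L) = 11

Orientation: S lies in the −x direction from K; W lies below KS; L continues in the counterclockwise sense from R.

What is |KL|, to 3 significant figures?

59.2

On A1, S sits at bearing 90° from W; a 91° counterclockwise sweep puts R at bearing 181°, so R = W + 13.8·(cos 181°, sin 181°) = (-53.8, -14.0). A1 meets RL tangentially, so WR is at right angles to RL, so RL runs along (−sin 181°, cos 181°); with |RL| = 11.0, L = (-53.6, -25.0). Then |KL| = |L − K| = 59.2.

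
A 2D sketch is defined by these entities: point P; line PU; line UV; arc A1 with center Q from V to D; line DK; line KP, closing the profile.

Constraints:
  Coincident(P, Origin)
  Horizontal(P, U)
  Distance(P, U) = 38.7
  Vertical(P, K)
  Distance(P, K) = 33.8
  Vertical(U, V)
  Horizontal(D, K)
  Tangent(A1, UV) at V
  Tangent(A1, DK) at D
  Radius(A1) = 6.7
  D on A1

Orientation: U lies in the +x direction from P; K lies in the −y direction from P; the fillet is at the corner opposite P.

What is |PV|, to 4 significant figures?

47.25

P is at the origin; PU is horizontal with |PU| = 38.7 and U on the +x side, so U = (38.70, 0.000). PK is vertical with |PK| = 33.8 and K on the −y side, so K = (0.000, -33.80). The virtual corner opposite P is at (38.70, -33.80). The tangent condition forces QV to be normal to UV and since A1 is tangent to DK there, QD ⟂ DK, with radius 6.7, so the center Q sits 6.7 in from both sides at Q = (32.00, -27.10). That places the tangent points at V = (38.70, -27.10) on UV and D = (32.00, -33.80) on DK. Then |PV| = |V − P| = 47.25.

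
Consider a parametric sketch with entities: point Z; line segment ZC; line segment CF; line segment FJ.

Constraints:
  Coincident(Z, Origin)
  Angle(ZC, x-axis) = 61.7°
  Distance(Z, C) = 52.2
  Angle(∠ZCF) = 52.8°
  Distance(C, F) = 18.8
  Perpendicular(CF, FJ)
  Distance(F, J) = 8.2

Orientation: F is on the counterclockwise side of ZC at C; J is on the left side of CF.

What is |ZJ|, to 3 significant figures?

35.7

∠ZCF = 52.8°, so CF runs at 61.7° + (180° − 52.8°) = 189° from the x-axis; with |CF| = 18.8, F = C + 18.8·(cos 189°, sin 189°) = (6.17, 43.1). CF is perpendicular to FJ; with |FJ| = 8.2 on the left of CF, J = F + 8.2·(0.155, -0.988) = (7.44, 35.0). Then |ZJ| = |J − Z| = 35.7.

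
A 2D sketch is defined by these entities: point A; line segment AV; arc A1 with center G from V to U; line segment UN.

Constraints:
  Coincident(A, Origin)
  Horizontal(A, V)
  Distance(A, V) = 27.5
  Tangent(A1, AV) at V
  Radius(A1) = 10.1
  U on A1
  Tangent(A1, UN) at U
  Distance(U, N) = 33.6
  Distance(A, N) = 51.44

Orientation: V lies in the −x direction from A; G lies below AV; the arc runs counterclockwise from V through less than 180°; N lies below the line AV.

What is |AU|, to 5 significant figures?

39.395

A is at the origin; AV is horizontal with |AV| = 27.5 and V on the −x side, so V = (-27.500, 0.0000). A1 meets AV tangentially, so GV is at right angles to AV, so G = V + (0, -10.1) = (-27.500, -10.100). Since GU ⟂ UN (tangency), |GN| = √(10.1² + 33.6²) = 35.085 regardless of where U sits on A1. So N lies on both circle(A, 51.44) and circle(G, 35.085); the below-AV intersection is N = (-24.777, -45.079). U is the foot of the tangent from N: U = (-36.918, -13.749).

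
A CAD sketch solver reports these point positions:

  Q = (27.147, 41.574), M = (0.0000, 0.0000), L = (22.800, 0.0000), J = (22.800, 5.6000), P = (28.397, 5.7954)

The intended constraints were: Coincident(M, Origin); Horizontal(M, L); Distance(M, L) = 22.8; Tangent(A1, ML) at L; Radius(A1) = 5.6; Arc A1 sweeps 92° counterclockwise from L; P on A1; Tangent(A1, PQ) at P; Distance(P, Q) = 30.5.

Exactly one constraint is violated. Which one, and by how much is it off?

Distance(P, Q) = 30.5 — off by 5.30.

M = (0.00, 0.00) ✓; M.y = 0.00, L.y = 0.00 ✓; |ML| = 22.80 ✓; ∠(JL, LM) = 90.00° ✓; |JL| = 5.600 ✓; bearing(J→P) − bearing(J→L) = 92.00° ✓; |JP| = 5.600 ✓; ∠(JP, PQ) = 90.00° ✓; |PQ| = 35.80 ✗.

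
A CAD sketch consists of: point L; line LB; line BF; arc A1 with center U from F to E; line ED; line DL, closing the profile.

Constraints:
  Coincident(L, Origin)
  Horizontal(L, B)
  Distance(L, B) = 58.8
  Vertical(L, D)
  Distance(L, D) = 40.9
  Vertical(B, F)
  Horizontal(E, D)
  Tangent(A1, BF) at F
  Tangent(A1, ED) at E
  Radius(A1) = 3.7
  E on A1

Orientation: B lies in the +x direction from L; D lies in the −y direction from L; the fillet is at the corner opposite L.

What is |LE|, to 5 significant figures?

68.621

L is at the origin; LB is horizontal with |LB| = 58.8 and B on the +x side, so B = (58.800, 0.0000). LD is vertical with |LD| = 40.9 and D on the −y side, so D = (0.0000, -40.900). The virtual corner opposite L is at (58.800, -40.900). Tangency of A1 to BF means the radius UF is perpendicular to BF and since A1 is tangent to ED there, UE ⟂ ED, with radius 3.7, so the center U sits 3.7 in from both sides at U = (55.100, -37.200). That places the tangent points at F = (58.800, -37.200) on BF and E = (55.100, -40.900) on ED. Then |LE| = |E − L| = 68.621.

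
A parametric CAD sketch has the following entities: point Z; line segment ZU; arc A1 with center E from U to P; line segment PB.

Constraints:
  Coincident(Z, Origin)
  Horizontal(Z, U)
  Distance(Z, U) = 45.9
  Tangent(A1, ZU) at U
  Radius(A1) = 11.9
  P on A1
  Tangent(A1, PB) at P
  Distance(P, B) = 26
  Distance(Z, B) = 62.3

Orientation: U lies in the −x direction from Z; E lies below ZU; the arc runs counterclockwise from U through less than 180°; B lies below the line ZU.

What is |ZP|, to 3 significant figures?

59.2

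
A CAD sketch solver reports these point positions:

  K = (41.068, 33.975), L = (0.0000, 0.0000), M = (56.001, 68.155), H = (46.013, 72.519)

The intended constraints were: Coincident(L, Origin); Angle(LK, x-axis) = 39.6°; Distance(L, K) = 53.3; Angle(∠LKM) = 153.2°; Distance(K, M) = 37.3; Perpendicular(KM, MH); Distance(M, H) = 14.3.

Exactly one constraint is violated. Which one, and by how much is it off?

Distance(M, H) = 14.3 — off by 3.40.

L = (0.00, 0.00) ✓; LK at 39.60° ✓; |LK| = 53.30 ✓; ∠LKM = 153.2° ✓; |KM| = 37.30 ✓; ∠(KM, MH) = 90.00° ✓; |MH| = 10.90 ✗.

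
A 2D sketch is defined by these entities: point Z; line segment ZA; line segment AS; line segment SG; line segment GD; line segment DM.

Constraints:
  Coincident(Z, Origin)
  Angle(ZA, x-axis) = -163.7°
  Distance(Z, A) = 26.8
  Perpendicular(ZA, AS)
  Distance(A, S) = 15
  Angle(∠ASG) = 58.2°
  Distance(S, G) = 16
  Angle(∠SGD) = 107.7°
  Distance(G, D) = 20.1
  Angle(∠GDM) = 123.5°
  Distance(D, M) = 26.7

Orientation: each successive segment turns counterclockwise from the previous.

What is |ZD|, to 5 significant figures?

22.240

∠ASG = 58.2° gives SG at 48.100° from the x-axis; with |SG| = 16.0, G = (-10.827, -10.010). ∠SGD = 107.7° gives GD at 120.40° from the x-axis; with |GD| = 20.1, D = (-20.999, 7.3266). Then |ZD| = |D − Z| = 22.240.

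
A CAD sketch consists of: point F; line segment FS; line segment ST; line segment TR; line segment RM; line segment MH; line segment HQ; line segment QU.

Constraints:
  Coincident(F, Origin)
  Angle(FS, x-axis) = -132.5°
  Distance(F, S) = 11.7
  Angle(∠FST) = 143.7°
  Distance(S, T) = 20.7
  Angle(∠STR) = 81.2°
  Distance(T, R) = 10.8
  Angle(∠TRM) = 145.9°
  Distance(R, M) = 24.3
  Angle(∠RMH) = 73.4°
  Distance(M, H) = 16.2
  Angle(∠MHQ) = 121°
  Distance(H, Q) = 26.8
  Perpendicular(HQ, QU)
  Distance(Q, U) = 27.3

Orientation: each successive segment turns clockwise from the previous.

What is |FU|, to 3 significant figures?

40.6

F is at the origin; FS runs at -132.5° with length 11.7, so S = (-7.90, -8.63). ∠FST = 143.7° gives ST at -169° from the x-axis; with |ST| = 20.7, T = (-28.2, -12.6). ∠STR = 81.2° gives TR at 92.4° from the x-axis; with |TR| = 10.8, R = (-28.7, -1.86). ∠TRM = 145.9° gives RM at 58.3° from the x-axis; with |RM| = 24.3, M = (-15.9, 18.8). ∠RMH = 73.4° gives MH at -48.3° from the x-axis; with |MH| = 16.2, H = (-5.12, 6.72). ∠MHQ = 121.0° gives HQ at -107° from the x-axis; with |HQ| = 26.8, Q = (-13.1, -18.9). HQ is perpendicular to QU, so QU runs at 163°; with |QU| = 27.3, U = (-39.2, -10.7). Then |FU| = |U − F| = 40.6.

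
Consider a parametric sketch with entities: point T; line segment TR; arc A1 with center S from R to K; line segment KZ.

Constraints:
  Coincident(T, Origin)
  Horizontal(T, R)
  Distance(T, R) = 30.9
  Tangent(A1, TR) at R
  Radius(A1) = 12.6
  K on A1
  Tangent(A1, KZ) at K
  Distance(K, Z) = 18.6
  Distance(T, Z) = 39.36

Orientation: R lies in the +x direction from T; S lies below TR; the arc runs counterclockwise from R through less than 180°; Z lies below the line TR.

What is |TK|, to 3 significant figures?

23.6

T is at the origin; TR is horizontal with |TR| = 30.9 and R on the +x side, so R = (30.9, 0.00). Tangency of A1 to TR means the radius SR is perpendicular to TR, so S = R + (0, -12.6) = (30.9, -12.6). Since SK ⟂ KZ (tangency), |SZ| = √(12.6² + 18.6²) = 22.5 regardless of where K sits on A1. So Z lies on both circle(T, 39.36) and circle(S, 22.5); the below-TR intersection is Z = (21.5, -33.0). K is the foot of the tangent from Z: K = (18.5, -14.6).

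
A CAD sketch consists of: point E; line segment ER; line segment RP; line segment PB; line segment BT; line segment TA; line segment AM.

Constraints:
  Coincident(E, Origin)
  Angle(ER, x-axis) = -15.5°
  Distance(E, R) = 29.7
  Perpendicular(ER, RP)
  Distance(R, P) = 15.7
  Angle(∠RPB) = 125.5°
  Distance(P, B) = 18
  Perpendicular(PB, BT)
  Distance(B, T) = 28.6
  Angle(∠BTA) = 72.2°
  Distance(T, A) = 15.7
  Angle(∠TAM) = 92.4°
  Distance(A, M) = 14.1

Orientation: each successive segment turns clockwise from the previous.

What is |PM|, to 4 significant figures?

12.26

E is at the origin; ER runs at -15.5° with length 29.7, so R = (28.62, -7.937). The perpendicularity gives RP at right angles to ER, so RP runs at -105.5°; with |RP| = 15.7, P = (24.42, -23.07). ∠RPB = 125.5° gives PB at -160.0° from the x-axis; with |PB| = 18.0, B = (7.510, -29.22). PB ⟂ BT, so BT runs at 110.0°; with |BT| = 28.6, T = (-2.272, -2.347). ∠BTA = 72.2° gives TA at 2.200° from the x-axis; with |TA| = 15.7, A = (13.42, -1.744). ∠TAM = 92.4° gives AM at -85.40° from the x-axis; with |AM| = 14.1, M = (14.55, -15.80). Then |PM| = |M − P| = 12.26.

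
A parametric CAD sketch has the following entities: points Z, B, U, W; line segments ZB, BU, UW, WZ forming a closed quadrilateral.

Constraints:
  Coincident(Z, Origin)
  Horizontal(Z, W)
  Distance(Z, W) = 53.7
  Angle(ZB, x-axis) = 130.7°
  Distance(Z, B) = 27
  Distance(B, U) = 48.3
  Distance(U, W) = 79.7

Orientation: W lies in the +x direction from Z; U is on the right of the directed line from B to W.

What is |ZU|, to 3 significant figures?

34.8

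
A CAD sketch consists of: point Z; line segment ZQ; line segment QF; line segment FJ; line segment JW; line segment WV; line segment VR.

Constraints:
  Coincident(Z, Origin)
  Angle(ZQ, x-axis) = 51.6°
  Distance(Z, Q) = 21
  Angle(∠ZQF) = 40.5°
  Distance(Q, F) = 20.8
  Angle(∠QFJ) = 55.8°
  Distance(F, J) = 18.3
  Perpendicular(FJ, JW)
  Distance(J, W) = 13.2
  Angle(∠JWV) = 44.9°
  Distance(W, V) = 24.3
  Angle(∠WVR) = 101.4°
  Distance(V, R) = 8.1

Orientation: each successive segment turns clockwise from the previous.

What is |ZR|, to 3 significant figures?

11.0

Z is at the origin; ZQ runs at 51.6° with length 21.0, so Q = (13.0, 16.5). ∠ZQF = 40.5° gives QF at -87.9° from the x-axis; with |QF| = 20.8, F = (13.8, -4.33). ∠QFJ = 55.8° gives FJ at 148° from the x-axis; with |FJ| = 18.3, J = (-1.70, 5.40). The perpendicularity gives JW at right angles to FJ, so JW runs at 57.9°; with |JW| = 13.2, W = (5.32, 16.6). ∠JWV = 44.9° gives WV at -77.2° from the x-axis; with |WV| = 24.3, V = (10.7, -7.12). ∠WVR = 101.4° gives VR at -156° from the x-axis; with |VR| = 8.1, R = (3.31, -10.4). Then |ZR| = |R − Z| = 11.0.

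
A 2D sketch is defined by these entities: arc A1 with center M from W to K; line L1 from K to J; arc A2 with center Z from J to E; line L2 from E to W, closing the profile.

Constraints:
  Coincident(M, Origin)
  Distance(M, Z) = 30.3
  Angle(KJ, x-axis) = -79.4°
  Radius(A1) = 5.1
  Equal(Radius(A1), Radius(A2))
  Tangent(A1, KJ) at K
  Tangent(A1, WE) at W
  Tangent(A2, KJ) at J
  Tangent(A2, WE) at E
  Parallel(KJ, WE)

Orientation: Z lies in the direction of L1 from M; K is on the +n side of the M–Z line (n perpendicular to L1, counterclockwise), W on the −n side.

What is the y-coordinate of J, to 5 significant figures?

-28.845

Tangency of A1 to both parallel lines with radius 5.1 puts K and W at M ± 5.1·n: K = (5.0130, 0.93815), W = (-5.0130, -0.93815). Equal radii place J and E the same way about Z: J = Z + 5.1·n = (10.587, -28.845), E = Z − 5.1·n = (0.56076, -30.721). So J.y = -28.845.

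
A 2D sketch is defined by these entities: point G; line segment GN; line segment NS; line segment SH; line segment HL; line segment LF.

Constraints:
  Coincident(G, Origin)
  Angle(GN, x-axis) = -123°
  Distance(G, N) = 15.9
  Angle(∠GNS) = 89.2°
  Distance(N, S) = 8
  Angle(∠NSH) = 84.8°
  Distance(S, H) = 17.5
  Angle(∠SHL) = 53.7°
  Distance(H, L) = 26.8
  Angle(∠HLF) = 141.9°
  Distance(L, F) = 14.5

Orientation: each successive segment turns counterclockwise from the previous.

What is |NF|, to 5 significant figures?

21.859

∠SHL = 53.7° gives HL at -170.70° from the x-axis; with |HL| = 26.8, L = (-20.393, -6.3362). ∠HLF = 141.9° gives LF at -132.60° from the x-axis; with |LF| = 14.5, F = (-30.208, -17.010). Then |NF| = |F − N| = 21.859.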